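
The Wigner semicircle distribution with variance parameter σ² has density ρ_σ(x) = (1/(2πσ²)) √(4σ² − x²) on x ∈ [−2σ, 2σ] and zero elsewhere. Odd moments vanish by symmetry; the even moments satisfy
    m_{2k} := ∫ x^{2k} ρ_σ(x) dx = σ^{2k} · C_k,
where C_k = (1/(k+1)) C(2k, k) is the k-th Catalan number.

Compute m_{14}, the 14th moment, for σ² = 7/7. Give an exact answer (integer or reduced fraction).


By the scaled semicircle moment identity, m_{2k} = σ^{2k} · C_k with k = 7.
C_7 = (1/(k+1)) · C(2k, k) = (1/8) · C(14, 7) = (1/8) · 3432 = 429.
σ^{2k} = (σ²)^k = (7/7)^7 = 1.

Therefore m_{14} = σ^{14} · C_7 = 1 · 429 = 429.


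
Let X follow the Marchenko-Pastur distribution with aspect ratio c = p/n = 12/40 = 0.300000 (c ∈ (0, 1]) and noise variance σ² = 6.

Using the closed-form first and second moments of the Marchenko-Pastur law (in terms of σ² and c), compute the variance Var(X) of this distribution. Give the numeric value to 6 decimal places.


Recall the MP moments m_1 = E[X] = σ² and m_2 = E[X²] = σ⁴ (1 + c).
m_1 = E[X] = σ² = 6, so m_1² = 36.
m_2 = E[X²] = σ⁴ (1 + c) = 36 · (1 + 0.300000) = 36 · 1.300000 = 46.800000.
(Note m_2 − m_1² simplifies to c · σ⁴ = 0.300000 · 36.)

Var(X) = m_2 − m_1² = 46.800000 − 36 = 10.800000.


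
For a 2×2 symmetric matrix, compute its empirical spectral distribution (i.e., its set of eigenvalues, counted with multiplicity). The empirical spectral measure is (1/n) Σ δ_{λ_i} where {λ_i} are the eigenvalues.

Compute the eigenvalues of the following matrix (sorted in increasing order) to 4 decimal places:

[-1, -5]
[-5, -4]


Since M is real symmetric, both eigenvalues are real; they are the roots of det(λI − M) = λ² − (tr M) λ + det M.
tr M = -1 + (-4) = -5.
det M = (-1)·(-4) − (-5)² = 4 − 25 = -21.
Characteristic polynomial: λ² + 5λ − 21 = 0.
Discriminant Δ = (tr M)² − 4·det M = 25 − (-84) = 109; √Δ = 10.440307.
λ = (tr M ± √Δ)/2 = (-5 ± 10.440307)/2, giving (tr M − √Δ)/2 = -7.7202 and (tr M + √Δ)/2 = 2.7202.

Eigenvalues sorted in increasing order: [-7.7202, 2.7202].


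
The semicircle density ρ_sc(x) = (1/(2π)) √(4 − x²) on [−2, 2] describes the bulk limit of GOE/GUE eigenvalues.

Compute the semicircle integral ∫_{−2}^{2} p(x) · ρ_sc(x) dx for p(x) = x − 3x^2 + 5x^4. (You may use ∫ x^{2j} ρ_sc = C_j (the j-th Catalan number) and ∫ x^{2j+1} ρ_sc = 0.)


Write p(x) = Σ a_i x^i, split into monomials and integrate each against ρ_sc separately.
Using ∫ x^{2j} ρ_sc = C_j = (1/(j+1)) C(2j, j) (Catalan numbers) and ∫ x^{2j+1} ρ_sc = 0 (odd monomials vanish by symmetry):
  i = 1 (odd): ∫ x^1 ρ_sc = 0 (vanishes)
  i = 2 (even): a_2 · C_{1} = -3 · 1 = -3
  i = 4 (even): a_4 · C_{2} = 5 · 2 = 10

Summing the contributions: ∫_{−2}^{2} p(x) ρ_sc(x) dx = (-3) + 10 = 7.


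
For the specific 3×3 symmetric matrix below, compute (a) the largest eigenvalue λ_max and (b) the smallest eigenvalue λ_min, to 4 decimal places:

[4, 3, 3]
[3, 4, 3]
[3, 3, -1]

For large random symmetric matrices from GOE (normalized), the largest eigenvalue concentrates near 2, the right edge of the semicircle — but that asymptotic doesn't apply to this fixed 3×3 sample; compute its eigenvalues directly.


Since M is real symmetric, all three eigenvalues are real; they are the roots of det(λI − M) = λ³ − (tr M) λ² + s λ − det M, where s is the sum of the principal 2×2 minors.
tr M = 4 + 4 + (-1) = 7.
s = (4·4 − 3²) + (4·(-1) − 3²) + (4·(-1) − 3²) = 7 + (-13) + (-13) = -19.
det M (expand along row 1) = 4·(-13) − 3·(-12) + 3·(-3) = -25.
Characteristic polynomial: λ³ − 7λ² − 19λ + 25 = 0.
Substitute λ = y + (tr M)/3 = y + 2.333333 to remove the quadratic term: y³ + p·y + q = 0 with p = s − (tr M)²/3 = -35.333333 and q = −2(tr M)³/27 + (tr M)·s/3 − det M = -44.740741.
Three real roots ⇒ use the trigonometric (Viète) form: r = 2√(−p/3) = 6.863753, φ = arccos(3q/(p·r)) = arccos(0.553450) = 0.984296 rad.
y_k = r·cos(φ/3 − 2πk/3) for k = 0, 1, 2 gives y = 6.497619, -1.333333, -5.164285.
λ_k = y_k + 2.333333 gives λ = 8.8310, 1.0000, -2.8310 (check: the sum is 7.0000 = tr M).

Hence λ_max = 8.8310 and λ_min = -2.8310.


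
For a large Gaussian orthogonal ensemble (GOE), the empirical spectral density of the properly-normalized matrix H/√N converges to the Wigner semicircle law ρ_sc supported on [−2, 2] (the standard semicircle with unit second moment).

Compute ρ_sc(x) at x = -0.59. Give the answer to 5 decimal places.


ρ_sc(x) = (1/(2π)) √(4 − x²). With x = -0.59:
  4 − x² = 4 − (-0.59)² = 4 − 0.348100 = 3.651900.
  √(4 − x²) = 1.910995.
  1/(2π) = 0.159155.
  ρ_sc(-0.59) = 0.159155 · 1.910995 = 0.304144.

Rounded to 5 decimal places: ρ_sc(-0.59) ≈ 0.30414.


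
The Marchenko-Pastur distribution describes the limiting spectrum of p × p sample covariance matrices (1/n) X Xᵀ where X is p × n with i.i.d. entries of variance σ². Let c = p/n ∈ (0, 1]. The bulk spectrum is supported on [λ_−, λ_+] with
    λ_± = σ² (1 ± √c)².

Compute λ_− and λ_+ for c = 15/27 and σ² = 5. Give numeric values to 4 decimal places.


c = 15/27 = 0.555556; √c = 0.745356.
λ_− = σ² (1 − √c)² = 5 · (1 − 0.745356)² = 5 · (0.254644)² = 0.324218.
λ_+ = σ² (1 + √c)² = 5 · (1 + 0.745356)² = 5 · (1.745356)² = 15.231338.

Rounded to 4 decimal places: λ_− ≈ 0.3242, λ_+ ≈ 15.2313.


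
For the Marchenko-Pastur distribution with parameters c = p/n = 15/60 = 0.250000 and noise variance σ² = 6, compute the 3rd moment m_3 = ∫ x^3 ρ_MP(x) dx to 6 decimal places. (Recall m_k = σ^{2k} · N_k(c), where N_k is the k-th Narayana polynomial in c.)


E[X³] = σ⁶ (1 + 3c + c²) (third MP moment). With σ² = 6 (so σ⁶ = 216) and c = 15/60 = 0.250000: E[X³] = 216 · (1 + 3·0.250000 + (0.250000)²) = 216 · 1.812500.

So E[X^3] = 391.500000.


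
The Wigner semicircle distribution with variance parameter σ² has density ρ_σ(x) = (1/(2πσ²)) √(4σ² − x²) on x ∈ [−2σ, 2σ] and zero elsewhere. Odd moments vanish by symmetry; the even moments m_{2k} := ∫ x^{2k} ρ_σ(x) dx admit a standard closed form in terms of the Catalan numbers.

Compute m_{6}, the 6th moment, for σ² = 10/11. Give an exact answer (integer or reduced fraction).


By the scaled semicircle moment identity, m_{2k} = σ^{2k} · C_k with k = 3.
C_3 = (1/(k+1)) · C(2k, k) = (1/4) · C(6, 3) = (1/4) · 20 = 5.
σ^{2k} = (σ²)^k = (10/11)^3 = 1000/1331.

Therefore m_{6} = σ^{6} · C_3 = (1000/1331) · 5 = 5000/1331.


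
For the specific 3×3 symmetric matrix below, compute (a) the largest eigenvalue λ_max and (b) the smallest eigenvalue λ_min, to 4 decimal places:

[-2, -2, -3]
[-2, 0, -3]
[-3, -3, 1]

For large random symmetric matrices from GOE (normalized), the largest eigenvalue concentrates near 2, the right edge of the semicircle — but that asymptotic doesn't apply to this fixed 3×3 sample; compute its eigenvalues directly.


Since M is real symmetric, all three eigenvalues are real; they are the roots of det(λI − M) = λ³ − (tr M) λ² + s λ − det M, where s is the sum of the principal 2×2 minors.
tr M = -2 + 0 + 1 = -1.
s = ((-2)·0 − (-2)²) + ((-2)·1 − (-3)²) + (0·1 − (-3)²) = -4 + (-11) + (-9) = -24.
det M (expand along row 1) = (-2)·(-9) − (-2)·(-11) + (-3)·6 = -22.
Characteristic polynomial: λ³ + λ² − 24λ + 22 = 0.
Substitute λ = y + (tr M)/3 = y − 0.333333 to remove the quadratic term: y³ + p·y + q = 0 with p = s − (tr M)²/3 = -24.333333 and q = −2(tr M)³/27 + (tr M)·s/3 − det M = 30.074074.
Three real roots ⇒ use the trigonometric (Viète) form: r = 2√(−p/3) = 5.696002, φ = arccos(3q/(p·r)) = arccos(-0.650941) = 2.279620 rad.
y_k = r·cos(φ/3 − 2πk/3) for k = 0, 1, 2 gives y = 4.129165, 1.333333, -5.462498.
λ_k = y_k − 0.333333 gives λ = 3.7958, 1.0000, -5.7958 (check: the sum is -1.0000 = tr M).

Hence λ_max = 3.7958 and λ_min = -5.7958.


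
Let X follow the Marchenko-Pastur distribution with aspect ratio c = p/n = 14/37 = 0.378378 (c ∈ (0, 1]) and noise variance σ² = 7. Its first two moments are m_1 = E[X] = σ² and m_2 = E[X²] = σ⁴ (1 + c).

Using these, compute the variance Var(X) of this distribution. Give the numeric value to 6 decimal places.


m_1 = E[X] = σ² = 7, so m_1² = 49.
m_2 = E[X²] = σ⁴ (1 + c) = 49 · (1 + 0.378378) = 49 · 1.378378 = 67.540541.
(Note m_2 − m_1² simplifies to c · σ⁴ = 0.378378 · 49.)

Var(X) = m_2 − m_1² = 67.540541 − 49 = 18.540541.


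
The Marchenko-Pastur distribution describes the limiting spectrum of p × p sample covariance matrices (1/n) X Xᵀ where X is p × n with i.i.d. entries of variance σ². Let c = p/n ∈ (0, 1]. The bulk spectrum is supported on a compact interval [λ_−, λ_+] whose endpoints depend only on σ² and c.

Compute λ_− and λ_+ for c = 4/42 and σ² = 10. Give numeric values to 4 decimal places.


c = 4/42 = 0.095238; √c = 0.308607.
λ_− = σ² (1 − √c)² = 10 · (1 − 0.308607)² = 10 · (0.691393)² = 4.780247.
λ_+ = σ² (1 + √c)² = 10 · (1 + 0.308607)² = 10 · (1.308607)² = 17.124515.

Rounded to 4 decimal places: λ_− ≈ 4.7802, λ_+ ≈ 17.1245.


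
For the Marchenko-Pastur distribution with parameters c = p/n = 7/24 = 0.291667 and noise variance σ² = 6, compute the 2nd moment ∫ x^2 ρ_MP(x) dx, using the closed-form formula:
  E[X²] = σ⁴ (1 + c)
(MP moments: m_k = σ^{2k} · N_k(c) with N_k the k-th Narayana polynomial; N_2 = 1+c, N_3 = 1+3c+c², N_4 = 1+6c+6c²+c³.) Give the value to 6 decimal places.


E[X²] = σ⁴ (1 + c) (second MP moment). With σ² = 6 (so σ⁴ = 36) and c = 7/24 = 0.291667: E[X²] = 36 · (1 + 0.291667) = 36 · 1.291667.

So E[X^2] = 46.500000.


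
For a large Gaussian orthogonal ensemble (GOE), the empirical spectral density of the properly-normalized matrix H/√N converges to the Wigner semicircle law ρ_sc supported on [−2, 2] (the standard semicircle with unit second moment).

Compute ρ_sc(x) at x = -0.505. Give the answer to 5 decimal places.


ρ_sc(x) = (1/(2π)) √(4 − x²). With x = -0.505:
  4 − x² = 4 − (-0.505)² = 4 − 0.255025 = 3.744975.
  √(4 − x²) = 1.935194.
  1/(2π) = 0.159155.
  ρ_sc(-0.505) = 0.159155 · 1.935194 = 0.307996.

Rounded to 5 decimal places: ρ_sc(-0.505) ≈ 0.30800.


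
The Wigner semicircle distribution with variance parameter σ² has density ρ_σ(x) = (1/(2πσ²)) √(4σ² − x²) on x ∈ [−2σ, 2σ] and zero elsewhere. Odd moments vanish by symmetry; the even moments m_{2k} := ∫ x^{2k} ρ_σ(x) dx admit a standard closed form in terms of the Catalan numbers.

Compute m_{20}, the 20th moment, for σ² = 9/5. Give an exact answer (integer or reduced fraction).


By the scaled semicircle moment identity, m_{2k} = σ^{2k} · C_k with k = 10.
C_10 = (1/(k+1)) · C(2k, k) = (1/11) · C(20, 10) = (1/11) · 184756 = 16796.
σ^{2k} = (σ²)^k = (9/5)^10 = 3486784401/9765625.

Therefore m_{20} = σ^{20} · C_10 = (3486784401/9765625) · 16796 = 58564030799196/9765625.


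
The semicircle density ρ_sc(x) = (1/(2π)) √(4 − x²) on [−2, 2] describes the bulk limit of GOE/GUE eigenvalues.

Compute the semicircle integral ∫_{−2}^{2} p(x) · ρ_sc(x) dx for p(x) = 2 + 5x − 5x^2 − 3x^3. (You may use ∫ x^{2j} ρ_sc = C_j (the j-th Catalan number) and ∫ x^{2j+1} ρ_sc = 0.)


Write p(x) = Σ a_i x^i, split into monomials and integrate each against ρ_sc separately.
Using ∫ x^{2j} ρ_sc = C_j = (1/(j+1)) C(2j, j) (Catalan numbers) and ∫ x^{2j+1} ρ_sc = 0 (odd monomials vanish by symmetry):
  i = 0 (even): a_0 · C_{0} = 2 · 1 = 2
  i = 1 (odd): ∫ x^1 ρ_sc = 0 (vanishes)
  i = 2 (even): a_2 · C_{1} = -5 · 1 = -5
  i = 3 (odd): ∫ x^3 ρ_sc = 0 (vanishes)

Summing the contributions: ∫_{−2}^{2} p(x) ρ_sc(x) dx = 2 + (-5) = -3.


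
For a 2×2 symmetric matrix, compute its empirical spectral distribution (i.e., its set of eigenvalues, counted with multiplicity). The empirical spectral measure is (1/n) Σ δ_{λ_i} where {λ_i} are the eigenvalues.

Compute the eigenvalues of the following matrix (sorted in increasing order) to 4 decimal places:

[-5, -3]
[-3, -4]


Since M is real symmetric, both eigenvalues are real; they are the roots of det(λI − M) = λ² − (tr M) λ + det M.
tr M = -5 + (-4) = -9.
det M = (-5)·(-4) − (-3)² = 20 − 9 = 11.
Characteristic polynomial: λ² + 9λ + 11 = 0.
Discriminant Δ = (tr M)² − 4·det M = 81 − 44 = 37; √Δ = 6.082763.
λ = (tr M ± √Δ)/2 = (-9 ± 6.082763)/2, giving (tr M − √Δ)/2 = -7.5414 and (tr M + √Δ)/2 = -1.4586.

Eigenvalues sorted in increasing order: [-7.5414, -1.4586].


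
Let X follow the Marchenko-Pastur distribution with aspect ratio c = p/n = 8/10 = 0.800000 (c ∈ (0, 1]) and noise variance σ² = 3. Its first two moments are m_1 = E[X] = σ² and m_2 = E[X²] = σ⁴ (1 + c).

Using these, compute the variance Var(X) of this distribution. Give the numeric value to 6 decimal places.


m_1 = E[X] = σ² = 3, so m_1² = 9.
m_2 = E[X²] = σ⁴ (1 + c) = 9 · (1 + 0.800000) = 9 · 1.800000 = 16.200000.
(Note m_2 − m_1² simplifies to c · σ⁴ = 0.800000 · 9.)

Var(X) = m_2 − m_1² = 16.200000 − 9 = 7.200000.


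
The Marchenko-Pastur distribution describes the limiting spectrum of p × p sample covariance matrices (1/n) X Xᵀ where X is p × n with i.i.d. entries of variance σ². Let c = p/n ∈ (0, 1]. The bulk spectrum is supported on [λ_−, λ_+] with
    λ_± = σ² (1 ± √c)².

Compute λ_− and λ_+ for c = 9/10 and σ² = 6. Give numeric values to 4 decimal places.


c = 9/10 = 0.900000; √c = 0.948683.
λ_− = σ² (1 − √c)² = 6 · (1 − 0.948683)² = 6 · (0.051317)² = 0.015800.
λ_+ = σ² (1 + √c)² = 6 · (1 + 0.948683)² = 6 · (1.948683)² = 22.784200.

Rounded to 4 decimal places: λ_− ≈ 0.0158, λ_+ ≈ 22.7842.


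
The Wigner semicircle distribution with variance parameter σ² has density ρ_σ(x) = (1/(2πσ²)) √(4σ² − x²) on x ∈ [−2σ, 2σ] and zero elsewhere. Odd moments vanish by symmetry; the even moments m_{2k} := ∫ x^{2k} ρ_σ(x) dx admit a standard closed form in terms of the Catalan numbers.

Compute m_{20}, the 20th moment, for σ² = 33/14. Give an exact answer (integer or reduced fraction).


By the scaled semicircle moment identity, m_{2k} = σ^{2k} · C_k with k = 10.
C_10 = (1/(k+1)) · C(2k, k) = (1/11) · C(20, 10) = (1/11) · 184756 = 16796.
σ^{2k} = (σ²)^k = (33/14)^10 = 1531578985264449/289254654976.

Therefore m_{20} = σ^{20} · C_10 = (1531578985264449/289254654976) · 16796 = 6431100159125421351/72313663744.


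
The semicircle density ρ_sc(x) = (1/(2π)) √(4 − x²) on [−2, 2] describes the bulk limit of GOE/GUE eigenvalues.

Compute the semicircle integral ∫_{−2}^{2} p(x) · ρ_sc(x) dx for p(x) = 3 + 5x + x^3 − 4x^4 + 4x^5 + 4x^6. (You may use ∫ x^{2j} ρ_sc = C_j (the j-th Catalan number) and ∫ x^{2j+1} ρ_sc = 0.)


Write p(x) = Σ a_i x^i, split into monomials and integrate each against ρ_sc separately.
Using ∫ x^{2j} ρ_sc = C_j = (1/(j+1)) C(2j, j) (Catalan numbers) and ∫ x^{2j+1} ρ_sc = 0 (odd monomials vanish by symmetry):
  i = 0 (even): a_0 · C_{0} = 3 · 1 = 3
  i = 1 (odd): ∫ x^1 ρ_sc = 0 (vanishes)
  i = 3 (odd): ∫ x^3 ρ_sc = 0 (vanishes)
  i = 4 (even): a_4 · C_{2} = -4 · 2 = -8
  i = 5 (odd): ∫ x^5 ρ_sc = 0 (vanishes)
  i = 6 (even): a_6 · C_{3} = 4 · 5 = 20

Summing the contributions: ∫_{−2}^{2} p(x) ρ_sc(x) dx = 3 + (-8) + 20 = 15.


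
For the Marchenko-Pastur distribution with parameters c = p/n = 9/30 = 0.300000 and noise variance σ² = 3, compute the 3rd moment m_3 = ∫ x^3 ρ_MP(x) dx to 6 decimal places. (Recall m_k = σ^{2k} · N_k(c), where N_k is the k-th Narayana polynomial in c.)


E[X³] = σ⁶ (1 + 3c + c²) (third MP moment). With σ² = 3 (so σ⁶ = 27) and c = 9/30 = 0.300000: E[X³] = 27 · (1 + 3·0.300000 + (0.300000)²) = 27 · 1.990000.

So E[X^3] = 53.730000.


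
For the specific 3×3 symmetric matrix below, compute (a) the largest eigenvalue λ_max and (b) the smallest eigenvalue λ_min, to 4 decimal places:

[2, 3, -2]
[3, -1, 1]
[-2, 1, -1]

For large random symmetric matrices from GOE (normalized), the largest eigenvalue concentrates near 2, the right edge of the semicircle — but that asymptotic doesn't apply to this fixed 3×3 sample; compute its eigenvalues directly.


Since M is real symmetric, all three eigenvalues are real; they are the roots of det(λI − M) = λ³ − (tr M) λ² + s λ − det M, where s is the sum of the principal 2×2 minors.
tr M = 2 + (-1) + (-1) = 0.
s = (2·(-1) − 3²) + (2·(-1) − (-2)²) + ((-1)·(-1) − 1²) = -11 + (-6) + 0 = -17.
det M (expand along row 1) = 2·0 − 3·(-1) + (-2)·1 = 1.
Characteristic polynomial: λ³ − 17λ − 1 = 0.
Substitute λ = y + (tr M)/3 = y + 0.000000 to remove the quadratic term: y³ + p·y + q = 0 with p = s − (tr M)²/3 = -17.000000 and q = −2(tr M)³/27 + (tr M)·s/3 − det M = -1.000000.
Three real roots ⇒ use the trigonometric (Viète) form: r = 2√(−p/3) = 4.760952, φ = arccos(3q/(p·r)) = arccos(0.037066) = 1.533722 rad.
y_k = r·cos(φ/3 − 2πk/3) for k = 0, 1, 2 gives y = 4.152209, -0.058836, -4.093373.
λ_k = y_k + 0.000000 gives λ = 4.1522, -0.0588, -4.0934 (check: the sum is 0.0000 = tr M).

Hence λ_max = 4.1522 and λ_min = -4.0934.


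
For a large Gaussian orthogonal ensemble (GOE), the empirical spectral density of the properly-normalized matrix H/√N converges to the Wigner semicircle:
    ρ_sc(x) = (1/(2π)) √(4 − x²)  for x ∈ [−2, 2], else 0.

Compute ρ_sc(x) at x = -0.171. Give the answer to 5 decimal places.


ρ_sc(x) = (1/(2π)) √(4 − x²). With x = -0.171:
  4 − x² = 4 − (-0.171)² = 4 − 0.029241 = 3.970759.
  √(4 − x²) = 1.992676.
  1/(2π) = 0.159155.
  ρ_sc(-0.171) = 0.159155 · 1.992676 = 0.317144.

Rounded to 5 decimal places: ρ_sc(-0.171) ≈ 0.31714.


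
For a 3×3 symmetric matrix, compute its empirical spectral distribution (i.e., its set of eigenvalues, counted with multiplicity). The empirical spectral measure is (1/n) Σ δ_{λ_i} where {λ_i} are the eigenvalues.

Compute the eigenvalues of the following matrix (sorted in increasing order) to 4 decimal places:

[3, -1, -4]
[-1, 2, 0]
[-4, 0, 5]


Since M is real symmetric, all three eigenvalues are real; they are the roots of det(λI − M) = λ³ − (tr M) λ² + s λ − det M, where s is the sum of the principal 2×2 minors.
tr M = 3 + 2 + 5 = 10.
s = (3·2 − (-1)²) + (3·5 − (-4)²) + (2·5 − 0²) = 5 + (-1) + 10 = 14.
det M (expand along row 1) = 3·10 − (-1)·(-5) + (-4)·8 = -7.
Characteristic polynomial: λ³ − 10λ² + 14λ + 7 = 0.
Substitute λ = y + (tr M)/3 = y + 3.333333 to remove the quadratic term: y³ + p·y + q = 0 with p = s − (tr M)²/3 = -19.333333 and q = −2(tr M)³/27 + (tr M)·s/3 − det M = -20.407407.
Three real roots ⇒ use the trigonometric (Viète) form: r = 2√(−p/3) = 5.077182, φ = arccos(3q/(p·r)) = arccos(0.623706) = 0.897322 rad.
y_k = r·cos(φ/3 − 2πk/3) for k = 0, 1, 2 gives y = 4.851755, -1.130235, -3.721520.
λ_k = y_k + 3.333333 gives λ = 8.1851, 2.2031, -0.3882 (check: the sum is 10.0000 = tr M).

Eigenvalues sorted in increasing order: [-0.3882, 2.2031, 8.1851].


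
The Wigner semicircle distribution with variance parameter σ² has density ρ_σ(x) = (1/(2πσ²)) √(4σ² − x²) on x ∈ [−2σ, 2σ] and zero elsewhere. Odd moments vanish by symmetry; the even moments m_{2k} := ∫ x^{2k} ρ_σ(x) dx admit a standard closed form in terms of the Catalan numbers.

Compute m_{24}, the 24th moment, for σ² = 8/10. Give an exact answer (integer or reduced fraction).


By the scaled semicircle moment identity, m_{2k} = σ^{2k} · C_k with k = 12.
C_12 = (1/(k+1)) · C(2k, k) = (1/13) · C(24, 12) = (1/13) · 2704156 = 208012.
σ^{2k} = (σ²)^k = (8/10)^12 = 16777216/244140625.

Therefore m_{24} = σ^{24} · C_12 = (16777216/244140625) · 208012 = 3489862254592/244140625.


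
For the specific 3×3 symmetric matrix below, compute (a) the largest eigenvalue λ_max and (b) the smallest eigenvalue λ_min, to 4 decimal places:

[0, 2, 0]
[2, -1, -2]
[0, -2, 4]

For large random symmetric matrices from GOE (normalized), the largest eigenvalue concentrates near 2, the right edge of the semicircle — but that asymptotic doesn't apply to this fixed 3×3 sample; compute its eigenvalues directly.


Since M is real symmetric, all three eigenvalues are real; they are the roots of det(λI − M) = λ³ − (tr M) λ² + s λ − det M, where s is the sum of the principal 2×2 minors.
tr M = 0 + (-1) + 4 = 3.
s = (0·(-1) − 2²) + (0·4 − 0²) + ((-1)·4 − (-2)²) = -4 + 0 + (-8) = -12.
det M (expand along row 1) = 0·(-8) − 2·8 + 0·(-4) = -16.
Characteristic polynomial: λ³ − 3λ² − 12λ + 16 = 0.
Substitute λ = y + (tr M)/3 = y + 1.000000 to remove the quadratic term: y³ + p·y + q = 0 with p = s − (tr M)²/3 = -15.000000 and q = −2(tr M)³/27 + (tr M)·s/3 − det M = 2.000000.
Three real roots ⇒ use the trigonometric (Viète) form: r = 2√(−p/3) = 4.472136, φ = arccos(3q/(p·r)) = arccos(-0.089443) = 1.660359 rad.
y_k = r·cos(φ/3 − 2πk/3) for k = 0, 1, 2 gives y = 3.804512, 0.133492, -3.938003.
λ_k = y_k + 1.000000 gives λ = 4.8045, 1.1335, -2.9380 (check: the sum is 3.0000 = tr M).

Hence λ_max = 4.8045 and λ_min = -2.9380.


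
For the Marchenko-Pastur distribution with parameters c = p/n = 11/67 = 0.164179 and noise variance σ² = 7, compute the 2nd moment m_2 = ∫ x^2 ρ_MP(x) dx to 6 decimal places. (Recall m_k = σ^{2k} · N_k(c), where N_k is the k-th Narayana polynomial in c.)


E[X²] = σ⁴ (1 + c) (second MP moment). With σ² = 7 (so σ⁴ = 49) and c = 11/67 = 0.164179: E[X²] = 49 · (1 + 0.164179) = 49 · 1.164179.

So E[X^2] = 57.044776.


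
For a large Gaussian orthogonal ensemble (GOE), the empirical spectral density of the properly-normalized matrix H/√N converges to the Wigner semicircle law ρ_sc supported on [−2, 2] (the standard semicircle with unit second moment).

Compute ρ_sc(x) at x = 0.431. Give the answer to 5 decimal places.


ρ_sc(x) = (1/(2π)) √(4 − x²). With x = 0.431:
  4 − x² = 4 − (0.431)² = 4 − 0.185761 = 3.814239.
  √(4 − x²) = 1.953008.
  1/(2π) = 0.159155.
  ρ_sc(0.431) = 0.159155 · 1.953008 = 0.310831.

Rounded to 5 decimal places: ρ_sc(0.431) ≈ 0.31083.


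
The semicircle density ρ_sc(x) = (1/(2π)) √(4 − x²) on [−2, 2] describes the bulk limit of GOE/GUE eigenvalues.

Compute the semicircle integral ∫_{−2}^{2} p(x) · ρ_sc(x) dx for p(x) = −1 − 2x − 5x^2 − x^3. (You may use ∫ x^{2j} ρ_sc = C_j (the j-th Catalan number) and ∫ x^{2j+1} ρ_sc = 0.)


Write p(x) = Σ a_i x^i, split into monomials and integrate each against ρ_sc separately.
Using ∫ x^{2j} ρ_sc = C_j = (1/(j+1)) C(2j, j) (Catalan numbers) and ∫ x^{2j+1} ρ_sc = 0 (odd monomials vanish by symmetry):
  i = 0 (even): a_0 · C_{0} = -1 · 1 = -1
  i = 1 (odd): ∫ x^1 ρ_sc = 0 (vanishes)
  i = 2 (even): a_2 · C_{1} = -5 · 1 = -5
  i = 3 (odd): ∫ x^3 ρ_sc = 0 (vanishes)

Summing the contributions: ∫_{−2}^{2} p(x) ρ_sc(x) dx = (-1) + (-5) = -6.


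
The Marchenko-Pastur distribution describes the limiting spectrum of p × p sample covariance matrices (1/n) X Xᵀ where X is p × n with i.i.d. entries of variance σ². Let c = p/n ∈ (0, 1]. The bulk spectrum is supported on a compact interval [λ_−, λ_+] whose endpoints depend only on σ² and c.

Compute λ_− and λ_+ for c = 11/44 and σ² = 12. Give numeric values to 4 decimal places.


c = 11/44 = 0.250000; √c = 0.500000.
λ_− = σ² (1 − √c)² = 12 · (1 − 0.500000)² = 12 · (0.500000)² = 3.000000.
λ_+ = σ² (1 + √c)² = 12 · (1 + 0.500000)² = 12 · (1.500000)² = 27.000000.

Rounded to 4 decimal places: λ_− ≈ 3.0000, λ_+ ≈ 27.0000.


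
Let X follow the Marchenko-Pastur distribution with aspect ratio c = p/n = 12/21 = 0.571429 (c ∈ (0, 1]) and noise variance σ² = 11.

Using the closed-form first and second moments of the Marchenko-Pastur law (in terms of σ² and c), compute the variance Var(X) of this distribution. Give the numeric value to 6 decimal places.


Recall the MP moments m_1 = E[X] = σ² and m_2 = E[X²] = σ⁴ (1 + c).
m_1 = E[X] = σ² = 11, so m_1² = 121.
m_2 = E[X²] = σ⁴ (1 + c) = 121 · (1 + 0.571429) = 121 · 1.571429 = 190.142857.
(Note m_2 − m_1² simplifies to c · σ⁴ = 0.571429 · 121.)

Var(X) = m_2 − m_1² = 190.142857 − 121 = 69.142857.


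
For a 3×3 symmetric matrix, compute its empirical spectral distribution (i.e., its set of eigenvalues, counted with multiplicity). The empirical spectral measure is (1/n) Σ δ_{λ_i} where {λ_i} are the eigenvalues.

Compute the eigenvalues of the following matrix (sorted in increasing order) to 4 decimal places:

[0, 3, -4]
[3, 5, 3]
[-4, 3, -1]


Since M is real symmetric, all three eigenvalues are real; they are the roots of det(λI − M) = λ³ − (tr M) λ² + s λ − det M, where s is the sum of the principal 2×2 minors.
tr M = 0 + 5 + (-1) = 4.
s = (0·5 − 3²) + (0·(-1) − (-4)²) + (5·(-1) − 3²) = -9 + (-16) + (-14) = -39.
det M (expand along row 1) = 0·(-14) − 3·9 + (-4)·29 = -143.
Characteristic polynomial: λ³ − 4λ² − 39λ + 143 = 0.
Substitute λ = y + (tr M)/3 = y + 1.333333 to remove the quadratic term: y³ + p·y + q = 0 with p = s − (tr M)²/3 = -44.333333 and q = −2(tr M)³/27 + (tr M)·s/3 − det M = 86.259259.
Three real roots ⇒ use the trigonometric (Viète) form: r = 2√(−p/3) = 7.688375, φ = arccos(3q/(p·r)) = arccos(-0.759210) = 2.432895 rad.
y_k = r·cos(φ/3 − 2πk/3) for k = 0, 1, 2 gives y = 5.295746, 2.179097, -7.474843.
λ_k = y_k + 1.333333 gives λ = 6.6291, 3.5124, -6.1415 (check: the sum is 4.0000 = tr M).

Eigenvalues sorted in increasing order: [-6.1415, 3.5124, 6.6291].


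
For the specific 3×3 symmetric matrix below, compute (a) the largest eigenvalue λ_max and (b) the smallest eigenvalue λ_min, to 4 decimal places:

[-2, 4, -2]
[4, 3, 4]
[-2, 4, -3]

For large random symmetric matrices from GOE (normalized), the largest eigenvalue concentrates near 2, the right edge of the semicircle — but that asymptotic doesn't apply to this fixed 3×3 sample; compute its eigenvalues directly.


Since M is real symmetric, all three eigenvalues are real; they are the roots of det(λI − M) = λ³ − (tr M) λ² + s λ − det M, where s is the sum of the principal 2×2 minors.
tr M = -2 + 3 + (-3) = -2.
s = ((-2)·3 − 4²) + ((-2)·(-3) − (-2)²) + (3·(-3) − 4²) = -22 + 2 + (-25) = -45.
det M (expand along row 1) = (-2)·(-25) − 4·(-4) + (-2)·22 = 22.
Characteristic polynomial: λ³ + 2λ² − 45λ − 22 = 0.
Substitute λ = y + (tr M)/3 = y − 0.666667 to remove the quadratic term: y³ + p·y + q = 0 with p = s − (tr M)²/3 = -46.333333 and q = −2(tr M)³/27 + (tr M)·s/3 − det M = 8.592593.
Three real roots ⇒ use the trigonometric (Viète) form: r = 2√(−p/3) = 7.859884, φ = arccos(3q/(p·r)) = arccos(-0.070784) = 1.641640 rad.
y_k = r·cos(φ/3 − 2πk/3) for k = 0, 1, 2 gives y = 6.712167, 0.185590, -6.897756.
λ_k = y_k − 0.666667 gives λ = 6.0455, -0.4811, -7.5644 (check: the sum is -2.0000 = tr M).

Hence λ_max = 6.0455 and λ_min = -7.5644.


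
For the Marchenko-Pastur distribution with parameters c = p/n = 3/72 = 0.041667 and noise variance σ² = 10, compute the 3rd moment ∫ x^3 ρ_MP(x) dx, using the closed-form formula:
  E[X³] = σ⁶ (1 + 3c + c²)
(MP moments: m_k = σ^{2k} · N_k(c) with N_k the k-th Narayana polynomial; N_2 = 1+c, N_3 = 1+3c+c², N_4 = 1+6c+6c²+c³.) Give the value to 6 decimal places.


E[X³] = σ⁶ (1 + 3c + c²) (third MP moment). With σ² = 10 (so σ⁶ = 1000) and c = 3/72 = 0.041667: E[X³] = 1000 · (1 + 3·0.041667 + (0.041667)²) = 1000 · 1.126736.

So E[X^3] = 1126.736111.


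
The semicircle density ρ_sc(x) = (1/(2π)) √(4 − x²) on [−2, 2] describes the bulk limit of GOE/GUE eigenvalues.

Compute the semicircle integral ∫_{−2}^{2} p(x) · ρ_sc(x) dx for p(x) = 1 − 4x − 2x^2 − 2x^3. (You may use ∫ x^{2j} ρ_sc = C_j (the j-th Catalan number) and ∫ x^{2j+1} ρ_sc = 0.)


Write p(x) = Σ a_i x^i, split into monomials and integrate each against ρ_sc separately.
Using ∫ x^{2j} ρ_sc = C_j = (1/(j+1)) C(2j, j) (Catalan numbers) and ∫ x^{2j+1} ρ_sc = 0 (odd monomials vanish by symmetry):
  i = 0 (even): a_0 · C_{0} = 1 · 1 = 1
  i = 1 (odd): ∫ x^1 ρ_sc = 0 (vanishes)
  i = 2 (even): a_2 · C_{1} = -2 · 1 = -2
  i = 3 (odd): ∫ x^3 ρ_sc = 0 (vanishes)

Summing the contributions: ∫_{−2}^{2} p(x) ρ_sc(x) dx = 1 + (-2) = -1.


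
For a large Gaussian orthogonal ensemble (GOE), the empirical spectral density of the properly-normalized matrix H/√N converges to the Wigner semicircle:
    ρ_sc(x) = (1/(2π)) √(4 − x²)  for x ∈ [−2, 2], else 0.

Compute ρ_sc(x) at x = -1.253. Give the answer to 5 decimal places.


ρ_sc(x) = (1/(2π)) √(4 − x²). With x = -1.253:
  4 − x² = 4 − (-1.253)² = 4 − 1.570009 = 2.429991.
  √(4 − x²) = 1.558843.
  1/(2π) = 0.159155.
  ρ_sc(-1.253) = 0.159155 · 1.558843 = 0.248098.

Rounded to 5 decimal places: ρ_sc(-1.253) ≈ 0.24810.


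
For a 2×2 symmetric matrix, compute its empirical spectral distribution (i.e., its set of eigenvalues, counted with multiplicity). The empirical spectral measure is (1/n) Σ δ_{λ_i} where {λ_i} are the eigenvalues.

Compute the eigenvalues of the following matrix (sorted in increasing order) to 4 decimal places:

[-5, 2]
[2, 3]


Since M is real symmetric, both eigenvalues are real; they are the roots of det(λI − M) = λ² − (tr M) λ + det M.
tr M = -5 + 3 = -2.
det M = (-5)·3 − 2² = -15 − 4 = -19.
Characteristic polynomial: λ² + 2λ − 19 = 0.
Discriminant Δ = (tr M)² − 4·det M = 4 − (-76) = 80; √Δ = 8.944272.
λ = (tr M ± √Δ)/2 = (-2 ± 8.944272)/2, giving (tr M − √Δ)/2 = -5.4721 and (tr M + √Δ)/2 = 3.4721.

Eigenvalues sorted in increasing order: [-5.4721, 3.4721].


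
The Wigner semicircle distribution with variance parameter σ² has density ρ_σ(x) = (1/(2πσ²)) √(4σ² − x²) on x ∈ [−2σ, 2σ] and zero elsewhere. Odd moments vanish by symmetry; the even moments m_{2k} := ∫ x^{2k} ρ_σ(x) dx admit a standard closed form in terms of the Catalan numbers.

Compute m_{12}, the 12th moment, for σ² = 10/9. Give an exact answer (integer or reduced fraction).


By the scaled semicircle moment identity, m_{2k} = σ^{2k} · C_k with k = 6.
C_6 = (1/(k+1)) · C(2k, k) = (1/7) · C(12, 6) = (1/7) · 924 = 132.
σ^{2k} = (σ²)^k = (10/9)^6 = 1000000/531441.

Therefore m_{12} = σ^{12} · C_6 = (1000000/531441) · 132 = 44000000/177147.


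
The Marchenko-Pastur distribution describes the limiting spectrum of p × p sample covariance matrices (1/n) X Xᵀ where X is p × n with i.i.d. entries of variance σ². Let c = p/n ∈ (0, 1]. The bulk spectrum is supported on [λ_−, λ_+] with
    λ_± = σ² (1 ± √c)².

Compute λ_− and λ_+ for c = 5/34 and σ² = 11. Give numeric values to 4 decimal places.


c = 5/34 = 0.147059; √c = 0.383482.
λ_− = σ² (1 − √c)² = 11 · (1 − 0.383482)² = 11 · (0.616518)² = 4.181032.
λ_+ = σ² (1 + √c)² = 11 · (1 + 0.383482)² = 11 · (1.383482)² = 21.054262.

Rounded to 4 decimal places: λ_− ≈ 4.1810, λ_+ ≈ 21.0543.


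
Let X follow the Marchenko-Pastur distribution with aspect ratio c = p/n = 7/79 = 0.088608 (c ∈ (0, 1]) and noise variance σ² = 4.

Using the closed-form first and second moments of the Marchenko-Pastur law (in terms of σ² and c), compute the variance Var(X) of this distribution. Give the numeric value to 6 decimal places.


Recall the MP moments m_1 = E[X] = σ² and m_2 = E[X²] = σ⁴ (1 + c).
m_1 = E[X] = σ² = 4, so m_1² = 16.
m_2 = E[X²] = σ⁴ (1 + c) = 16 · (1 + 0.088608) = 16 · 1.088608 = 17.417722.
(Note m_2 − m_1² simplifies to c · σ⁴ = 0.088608 · 16.)

Var(X) = m_2 − m_1² = 17.417722 − 16 = 1.417722.


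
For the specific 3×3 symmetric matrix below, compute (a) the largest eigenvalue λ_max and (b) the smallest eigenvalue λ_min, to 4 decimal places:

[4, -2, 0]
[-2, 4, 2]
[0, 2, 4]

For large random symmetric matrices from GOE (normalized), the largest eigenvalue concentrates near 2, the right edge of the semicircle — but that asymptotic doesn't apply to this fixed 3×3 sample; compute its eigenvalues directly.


Since M is real symmetric, all three eigenvalues are real; they are the roots of det(λI − M) = λ³ − (tr M) λ² + s λ − det M, where s is the sum of the principal 2×2 minors.
tr M = 4 + 4 + 4 = 12.
s = (4·4 − (-2)²) + (4·4 − 0²) + (4·4 − 2²) = 12 + 16 + 12 = 40.
det M (expand along row 1) = 4·12 − (-2)·(-8) + 0·(-4) = 32.
Characteristic polynomial: λ³ − 12λ² + 40λ − 32 = 0.
Substitute λ = y + (tr M)/3 = y + 4.000000 to remove the quadratic term: y³ + p·y + q = 0 with p = s − (tr M)²/3 = -8.000000 and q = −2(tr M)³/27 + (tr M)·s/3 − det M = 0.000000.
Three real roots ⇒ use the trigonometric (Viète) form: r = 2√(−p/3) = 3.265986, φ = arccos(3q/(p·r)) = arccos(0.000000) = 1.570796 rad.
y_k = r·cos(φ/3 − 2πk/3) for k = 0, 1, 2 gives y = 2.828427, 0.000000, -2.828427.
λ_k = y_k + 4.000000 gives λ = 6.8284, 4.0000, 1.1716 (check: the sum is 12.0000 = tr M).

Hence λ_max = 6.8284 and λ_min = 1.1716.


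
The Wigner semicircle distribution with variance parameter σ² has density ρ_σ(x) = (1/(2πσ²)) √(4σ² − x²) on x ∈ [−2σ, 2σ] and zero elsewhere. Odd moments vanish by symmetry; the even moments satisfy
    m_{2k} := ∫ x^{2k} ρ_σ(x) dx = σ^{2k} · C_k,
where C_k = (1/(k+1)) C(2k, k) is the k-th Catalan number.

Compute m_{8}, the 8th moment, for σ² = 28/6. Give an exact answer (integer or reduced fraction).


By the scaled semicircle moment identity, m_{2k} = σ^{2k} · C_k with k = 4.
C_4 = (1/(k+1)) · C(2k, k) = (1/5) · C(8, 4) = (1/5) · 70 = 14.
σ^{2k} = (σ²)^k = (28/6)^4 = 38416/81.

Therefore m_{8} = σ^{8} · C_4 = (38416/81) · 14 = 537824/81.


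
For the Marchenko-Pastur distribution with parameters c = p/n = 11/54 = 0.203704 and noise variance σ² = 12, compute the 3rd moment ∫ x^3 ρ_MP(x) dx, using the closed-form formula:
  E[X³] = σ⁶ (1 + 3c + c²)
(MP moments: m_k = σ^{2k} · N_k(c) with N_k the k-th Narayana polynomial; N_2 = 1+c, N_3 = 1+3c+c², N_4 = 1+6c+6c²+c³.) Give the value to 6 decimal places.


E[X³] = σ⁶ (1 + 3c + c²) (third MP moment). With σ² = 12 (so σ⁶ = 1728) and c = 11/54 = 0.203704: E[X³] = 1728 · (1 + 3·0.203704 + (0.203704)²) = 1728 · 1.652606.

So E[X^3] = 2855.703704.


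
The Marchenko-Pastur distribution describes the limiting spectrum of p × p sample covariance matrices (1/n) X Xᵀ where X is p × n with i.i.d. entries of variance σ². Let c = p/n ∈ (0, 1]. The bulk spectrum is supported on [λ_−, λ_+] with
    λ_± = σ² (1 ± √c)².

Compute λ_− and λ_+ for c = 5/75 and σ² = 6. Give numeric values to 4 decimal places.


c = 5/75 = 0.066667; √c = 0.258199.
λ_− = σ² (1 − √c)² = 6 · (1 − 0.258199)² = 6 · (0.741801)² = 3.301613.
λ_+ = σ² (1 + √c)² = 6 · (1 + 0.258199)² = 6 · (1.258199)² = 9.498387.

Rounded to 4 decimal places: λ_− ≈ 3.3016, λ_+ ≈ 9.4984.


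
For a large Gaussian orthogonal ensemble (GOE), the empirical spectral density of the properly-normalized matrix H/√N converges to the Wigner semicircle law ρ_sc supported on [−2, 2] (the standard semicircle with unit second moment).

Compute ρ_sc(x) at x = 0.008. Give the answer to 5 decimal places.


ρ_sc(x) = (1/(2π)) √(4 − x²). With x = 0.008:
  4 − x² = 4 − (0.008)² = 4 − 0.000064 = 3.999936.
  √(4 − x²) = 1.999984.
  1/(2π) = 0.159155.
  ρ_sc(0.008) = 0.159155 · 1.999984 = 0.318307.

Rounded to 5 decimal places: ρ_sc(0.008) ≈ 0.31831.


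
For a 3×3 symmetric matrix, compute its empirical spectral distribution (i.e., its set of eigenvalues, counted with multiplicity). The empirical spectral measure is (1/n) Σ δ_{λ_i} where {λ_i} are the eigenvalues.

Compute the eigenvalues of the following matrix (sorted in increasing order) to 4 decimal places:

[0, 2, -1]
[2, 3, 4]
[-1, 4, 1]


Since M is real symmetric, all three eigenvalues are real; they are the roots of det(λI − M) = λ³ − (tr M) λ² + s λ − det M, where s is the sum of the principal 2×2 minors.
tr M = 0 + 3 + 1 = 4.
s = (0·3 − 2²) + (0·1 − (-1)²) + (3·1 − 4²) = -4 + (-1) + (-13) = -18.
det M (expand along row 1) = 0·(-13) − 2·6 + (-1)·11 = -23.
Characteristic polynomial: λ³ − 4λ² − 18λ + 23 = 0.
Substitute λ = y + (tr M)/3 = y + 1.333333 to remove the quadratic term: y³ + p·y + q = 0 with p = s − (tr M)²/3 = -23.333333 and q = −2(tr M)³/27 + (tr M)·s/3 − det M = -5.740741.
Three real roots ⇒ use the trigonometric (Viète) form: r = 2√(−p/3) = 5.577734, φ = arccos(3q/(p·r)) = arccos(0.132329) = 1.438078 rad.
y_k = r·cos(φ/3 − 2πk/3) for k = 0, 1, 2 gives y = 4.949070, -0.246675, -4.702395.
λ_k = y_k + 1.333333 gives λ = 6.2824, 1.0867, -3.3691 (check: the sum is 4.0000 = tr M).

Eigenvalues sorted in increasing order: [-3.3691, 1.0867, 6.2824].


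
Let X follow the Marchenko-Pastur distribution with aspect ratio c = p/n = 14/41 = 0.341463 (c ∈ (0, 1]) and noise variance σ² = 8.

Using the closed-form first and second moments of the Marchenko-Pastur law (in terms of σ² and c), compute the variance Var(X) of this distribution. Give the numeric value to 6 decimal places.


Recall the MP moments m_1 = E[X] = σ² and m_2 = E[X²] = σ⁴ (1 + c).
m_1 = E[X] = σ² = 8, so m_1² = 64.
m_2 = E[X²] = σ⁴ (1 + c) = 64 · (1 + 0.341463) = 64 · 1.341463 = 85.853659.
(Note m_2 − m_1² simplifies to c · σ⁴ = 0.341463 · 64.)

Var(X) = m_2 − m_1² = 85.853659 − 64 = 21.853659.


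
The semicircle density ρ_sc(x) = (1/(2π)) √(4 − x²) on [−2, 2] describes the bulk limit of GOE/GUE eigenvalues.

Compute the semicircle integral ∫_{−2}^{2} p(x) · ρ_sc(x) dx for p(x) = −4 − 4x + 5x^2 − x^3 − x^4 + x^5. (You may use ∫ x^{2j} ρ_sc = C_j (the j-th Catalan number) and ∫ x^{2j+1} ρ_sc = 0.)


Write p(x) = Σ a_i x^i, split into monomials and integrate each against ρ_sc separately.
Using ∫ x^{2j} ρ_sc = C_j = (1/(j+1)) C(2j, j) (Catalan numbers) and ∫ x^{2j+1} ρ_sc = 0 (odd monomials vanish by symmetry):
  i = 0 (even): a_0 · C_{0} = -4 · 1 = -4
  i = 1 (odd): ∫ x^1 ρ_sc = 0 (vanishes)
  i = 2 (even): a_2 · C_{1} = 5 · 1 = 5
  i = 3 (odd): ∫ x^3 ρ_sc = 0 (vanishes)
  i = 4 (even): a_4 · C_{2} = -1 · 2 = -2
  i = 5 (odd): ∫ x^5 ρ_sc = 0 (vanishes)

Summing the contributions: ∫_{−2}^{2} p(x) ρ_sc(x) dx = (-4) + 5 + (-2) = -1.


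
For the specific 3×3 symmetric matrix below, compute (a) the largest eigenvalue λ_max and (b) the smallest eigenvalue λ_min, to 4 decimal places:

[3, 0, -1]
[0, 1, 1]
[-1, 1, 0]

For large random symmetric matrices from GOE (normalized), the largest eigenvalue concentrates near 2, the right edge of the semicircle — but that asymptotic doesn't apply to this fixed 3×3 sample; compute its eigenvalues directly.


Since M is real symmetric, all three eigenvalues are real; they are the roots of det(λI − M) = λ³ − (tr M) λ² + s λ − det M, where s is the sum of the principal 2×2 minors.
tr M = 3 + 1 + 0 = 4.
s = (3·1 − 0²) + (3·0 − (-1)²) + (1·0 − 1²) = 3 + (-1) + (-1) = 1.
det M (expand along row 1) = 3·(-1) − 0·1 + (-1)·1 = -4.
Characteristic polynomial: λ³ − 4λ² + λ + 4 = 0.
Substitute λ = y + (tr M)/3 = y + 1.333333 to remove the quadratic term: y³ + p·y + q = 0 with p = s − (tr M)²/3 = -4.333333 and q = −2(tr M)³/27 + (tr M)·s/3 − det M = 0.592593.
Three real roots ⇒ use the trigonometric (Viète) form: r = 2√(−p/3) = 2.403701, φ = arccos(3q/(p·r)) = arccos(-0.170677) = 1.742313 rad.
y_k = r·cos(φ/3 − 2πk/3) for k = 0, 1, 2 gives y = 2.009590, 0.137350, -2.146940.
λ_k = y_k + 1.333333 gives λ = 3.3429, 1.4707, -0.8136 (check: the sum is 4.0000 = tr M).

Hence λ_max = 3.3429 and λ_min = -0.8136.
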